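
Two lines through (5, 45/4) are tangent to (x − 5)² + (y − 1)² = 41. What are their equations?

5x + 4y = 70 and 5x − 4y = −20

Write the tangent as mx − y + (45/4 − m·(5)) = 0 and set its distance from the centre to √41:
[m·(0) − (−41/4)]² = 41(m² + 1)
16m² − 25 = 0, so m = −5/4 or m = 5/4.
With m = −5/4: 5x + 4y = 70. With m = 5/4: 5x − 4y = −20.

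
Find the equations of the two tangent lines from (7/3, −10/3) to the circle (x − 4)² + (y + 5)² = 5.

x − 2y = 9 and 2x − y = 8

A line y − (−10/3) = m(x − (7/3)) is tangent when its distance from (4, −5) is √5:
[m·(5/3) − (−5/3)]² = 5(m² + 1)
2m² − 5m + 2 = 0, so m = 1/2 or m = 2.
With m = 1/2: x − 2y = 9. With m = 2: 2x − y = 8.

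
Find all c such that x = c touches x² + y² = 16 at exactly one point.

c = −4 or c = 4

For a tangent, require d(centre, line) = r = 4.
|1·0 + 0·0 − c| / √1 = 4
|c| = 4, so c = 4 or c = −4.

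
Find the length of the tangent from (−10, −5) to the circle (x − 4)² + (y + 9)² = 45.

√167

With centre O = (4, −9), |OP|² = 212 and r² = 45.
Power of the point: PT² = |PO|² − r² = 167, so PT = √167.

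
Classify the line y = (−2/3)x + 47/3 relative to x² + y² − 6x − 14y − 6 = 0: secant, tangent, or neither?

secant

Centre (3, 7), r² = 64. Distance² from centre to line = (−20)²/13 = 400/13.
Since d² < r², the line cuts the circle twice.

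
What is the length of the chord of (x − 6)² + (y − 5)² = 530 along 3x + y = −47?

4√10

Centre (6, 5), r² = 530. Perpendicular distance d from centre to line = |70| / √10 = 70/√10.
Half the chord is √(r² − d²) = √(40), so the full chord is 4√10.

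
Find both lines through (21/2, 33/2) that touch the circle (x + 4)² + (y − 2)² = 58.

3x − 7y = −84 and 7x − 3y = 24

Write the tangent as mx − y + (33/2 − m·(21/2)) = 0 and set its distance from the centre to √58:
[m·(−29/2) − (−29/2)]² = 58(m² + 1)
21m² − 58m + 21 = 0, so m = 3/7 or m = 7/3.
Through (21/2, 33/2) these give 3x − 7y = −84 and 7x − 3y = 24.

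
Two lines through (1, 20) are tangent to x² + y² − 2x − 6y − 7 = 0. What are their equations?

A line y − (20) = m(x − (1)) is tangent when its distance from (1, 3) is √17:
(0m − (−17))² = 17(m² + 1)
m² − 16 = 0, so m = 4 or m = −4.
With m = 4: 4x − y = −16. With m = −4: 4x + y = 24.

4x − y = −16 and 4x + y = 24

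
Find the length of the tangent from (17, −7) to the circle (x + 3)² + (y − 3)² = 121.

Centre (−3, 3), r² = 121. |PO|² = (20)² + (−10)² = 500.
By the tangent–radius right angle, tangent length = √(|PO|² − r²) = √379.

√379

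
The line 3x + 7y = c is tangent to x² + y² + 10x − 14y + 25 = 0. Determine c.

The line touches the circle iff its distance from (−5, 7) is 7:
|3·(−5) + 7·7 − c| / √58 = 7
|c − (34)| = 7√58.

c = 34 ± 7√58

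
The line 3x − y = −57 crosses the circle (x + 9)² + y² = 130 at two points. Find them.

(−20, −3) and (−16, 9)

Express y = 3x + 57 and substitute into the circle:
10x² + 360x + 3200 = 0  ⟹  x² + 36x + 320 = 0
x = −16 or x = −20, giving (−16, 9) and (−20, −3).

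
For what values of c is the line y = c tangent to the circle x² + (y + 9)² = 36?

The line touches the circle iff its distance from (0, −9) is 6:
|0·0 + 1·(−9) − c| / √1 = 6
|c − (−9)| = 6, so c = −3 or c = −15.

c = −15 or c = −3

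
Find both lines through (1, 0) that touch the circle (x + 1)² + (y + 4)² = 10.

3x + y = 3 and x − 3y = 1

A line y − (0) = m(x − (1)) is tangent when its distance from (−1, −4) is √10:
[m·(−2) − (−4)]² = 10(m² + 1)
3m² + 8m − 3 = 0, so m = −3 or m = 1/3.
With m = −3: 3x + y = 3. With m = 1/3: x − 3y = 1.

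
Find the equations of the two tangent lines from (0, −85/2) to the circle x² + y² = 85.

Write the tangent as mx − y + (−85/2 − m·(0)) = 0 and set its distance from the centre to √85:
(0m − (85/2))² = 85(m² + 1)
4m² − 81 = 0, so m = 9/2 or m = −9/2.
Through (0, −85/2) these give 9x − 2y = 85 and 9x + 2y = −85.

9x − 2y = 85 and 9x + 2y = −85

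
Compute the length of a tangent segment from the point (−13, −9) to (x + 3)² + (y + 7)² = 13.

√91

The centre is (−3, −7) and r = √13. The square of the distance from P to the centre is 100 + 4 = 104.
The tangent meets the radius at right angles, so tangent² = |PO|² − r² = 104 − 13 = 91.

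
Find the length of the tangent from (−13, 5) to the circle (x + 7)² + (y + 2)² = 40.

With centre O = (−7, −2), |OP|² = 85 and r² = 40.
By the tangent–radius right angle, tangent length = √(|PO|² − r²) = √45 = 3√5.

3√5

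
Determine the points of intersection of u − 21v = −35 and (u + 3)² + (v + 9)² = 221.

From the line, v = (35 + u)/21. Substituting:
442u² + 3094u − 43316 = 0  ⟹  u² + 7u − 98 = 0
u = 7 or u = −14, giving (7, 2) and (−14, 1).

(−14, 1) and (7, 2)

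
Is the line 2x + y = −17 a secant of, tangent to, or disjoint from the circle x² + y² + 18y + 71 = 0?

disjoint

Centre (0, −9), r² = 10. Distance² from centre to line = (8)²/5 = 64/5.
Since d² > r², the line lies outside the circle.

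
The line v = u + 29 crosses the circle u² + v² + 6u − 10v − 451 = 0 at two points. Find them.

From the line, v = u + 29. Substituting:
2u² + 54u + 100 = 0  ⟹  u² + 27u + 50 = 0
u = −2 or u = −25, giving (−2, 27) and (−25, 4).

(−25, 4) and (−2, 27)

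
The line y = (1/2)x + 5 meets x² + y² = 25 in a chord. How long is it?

Express y = (10 + x)/2 and substitute into the circle:
5x² + 20x = 0  ⟹  x² + 4x = 0
x = 0 or x = −4, giving (0, 5) and (−4, 3).
Chord length = distance between (0, 5) and (−4, 3) = √20 = 2√5.

2√5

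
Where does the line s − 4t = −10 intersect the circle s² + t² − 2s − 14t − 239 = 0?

(−14, −1) and (18, 7)

Express t = (10 + s)/4 and substitute into the circle:
17s² − 68s − 4284 = 0  ⟹  s² − 4s − 252 = 0
s = 18 or s = −14, giving (18, 7) and (−14, −1).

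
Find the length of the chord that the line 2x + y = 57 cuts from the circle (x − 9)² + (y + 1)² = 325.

From the line, y = −2x + 57. Substituting:
5x² − 250x + 3120 = 0  ⟹  x² − 50x + 624 = 0
x = 26 or x = 24, giving (26, 5) and (24, 9).
Chord length = distance between (26, 5) and (24, 9) = √20 = 2√5.

2√5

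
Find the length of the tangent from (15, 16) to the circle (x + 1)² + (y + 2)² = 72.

Centre (−1, −2), r² = 72. |PO|² = (16)² + (18)² = 580.
By the tangent–radius right angle, tangent length = √(|PO|² − r²) = √508 = 2√127.

2√127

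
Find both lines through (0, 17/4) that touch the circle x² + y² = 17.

Write the tangent as mx − y + (17/4 − m·(0)) = 0 and set its distance from the centre to √17:
[m·(0) − (−17/4)]² = 17(m² + 1)
16m² − 1 = 0, so m = −1/4 or m = 1/4.
With m = −1/4: x + 4y = 17. With m = 1/4: x − 4y = −17.

x + 4y = 17 and x − 4y = −17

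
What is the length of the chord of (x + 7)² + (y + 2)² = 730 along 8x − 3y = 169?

From the line, y = (−169 + 8x)/3. Substituting:
73x² − 2482x + 20440 = 0  ⟹  x² − 34x + 280 = 0
x = 20 or x = 14, giving (20, −3) and (14, −19).
Chord length = distance between (20, −3) and (14, −19) = √292 = 2√73.

2√73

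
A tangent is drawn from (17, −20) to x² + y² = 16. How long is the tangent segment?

√673

The centre is (0, 0) and r = 4. The square of the distance from P to the centre is 289 + 400 = 689.
By the tangent–radius right angle, tangent length = √(|PO|² − r²) = √673.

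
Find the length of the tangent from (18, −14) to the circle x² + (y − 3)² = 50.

With centre O = (0, 3), |OP|² = 613 and r² = 50.
By the tangent–radius right angle, tangent length = √(|PO|² − r²) = √563.

√563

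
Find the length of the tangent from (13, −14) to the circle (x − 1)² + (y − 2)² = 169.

√231

The centre is (1, 2) and r = 13. The square of the distance from P to the centre is 144 + 256 = 400.
The tangent meets the radius at right angles, so tangent² = |PO|² − r² = 400 − 169 = 231.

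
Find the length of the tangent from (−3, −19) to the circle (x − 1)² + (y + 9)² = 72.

2√11

Centre (1, −9), r² = 72. |PO|² = (−4)² + (−10)² = 116.
The tangent meets the radius at right angles, so tangent² = |PO|² − r² = 116 − 72 = 44.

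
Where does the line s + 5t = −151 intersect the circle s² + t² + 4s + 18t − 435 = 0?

(−16, −27) and (4, −31)

Express t = (−151 − s)/5 and substitute into the circle:
26s² + 312s − 1664 = 0  ⟹  s² + 12s − 64 = 0
s = 4 or s = −16, giving (4, −31) and (−16, −27).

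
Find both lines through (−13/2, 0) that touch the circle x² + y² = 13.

2x + 3y = −13 and 2x − 3y = −13

Let a tangent through (−13/2, 0) have slope m. Its distance from (0, 0) must equal √13:
[m·(13/2) − (0)]² = 13(m² + 1)
9m² − 4 = 0, so m = −2/3 or m = 2/3.
Through (−13/2, 0) these give 2x + 3y = −13 and 2x − 3y = −13.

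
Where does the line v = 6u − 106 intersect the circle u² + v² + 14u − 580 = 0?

From the line, v = 6u − 106. Substituting:
37u² − 1258u + 10656 = 0  ⟹  u² − 34u + 288 = 0
u = 18 or u = 16, giving (18, 2) and (16, −10).

(16, −10) and (18, 2)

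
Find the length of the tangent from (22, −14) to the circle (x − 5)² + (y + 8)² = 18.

√307

Centre (5, −8), r² = 18. |PO|² = (17)² + (−6)² = 325.
Power of the point: PT² = |PO|² − r² = 307, so PT = √307.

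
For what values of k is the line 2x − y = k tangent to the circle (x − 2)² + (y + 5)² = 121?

The line touches the circle iff its distance from (2, −5) is 11:
|2·2 − 1·(−5) − k| / √5 = 11
|k − (9)| = 11√5.

k = 9 ± 11√5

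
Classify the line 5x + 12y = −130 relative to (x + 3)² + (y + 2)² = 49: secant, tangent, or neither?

tangent

Substituting the line into the circle gives 169x² + 1924x + 5476 = 0.
Δ = 3701776 − 3701776 = 0.
A repeated root: the line is tangent.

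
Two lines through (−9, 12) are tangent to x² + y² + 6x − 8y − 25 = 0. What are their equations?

x + 7y = 75 and 7x − y = −75

Write the tangent as mx − y + (12 − m·(−9)) = 0 and set its distance from the centre to 5√2:
(6m − (−8))² = 50(m² + 1)
7m² − 48m − 7 = 0, so m = −1/7 or m = 7.
Through (−9, 12) these give x + 7y = 75 and 7x − y = −75.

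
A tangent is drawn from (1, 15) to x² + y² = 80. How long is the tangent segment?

Centre (0, 0), r² = 80. |PO|² = (1)² + (15)² = 226.
By the tangent–radius right angle, tangent length = √(|PO|² − r²) = √146.

√146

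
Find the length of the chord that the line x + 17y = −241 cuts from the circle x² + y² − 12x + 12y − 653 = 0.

From the line, y = (−241 − x)/17. Substituting:
290x² − 3190x − 179800 = 0  ⟹  x² − 11x − 620 = 0
x = 31 or x = −20, giving (31, −16) and (−20, −13).
Chord length = distance between (31, −16) and (−20, −13) = √2610 = 3√290.

3√290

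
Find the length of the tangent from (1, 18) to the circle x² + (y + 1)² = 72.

The centre is (0, −1) and r = 6√2. The square of the distance from P to the centre is 1 + 361 = 362.
Power of the point: PT² = |PO|² − r² = 290, so PT = √290.

√290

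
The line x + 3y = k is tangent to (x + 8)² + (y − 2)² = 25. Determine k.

k = −2 ± 5√10

For a tangent, require d(centre, line) = r = 5.
|1·(−8) + 3·2 − k| / √10 = 5
|k − (−2)| = 5√10.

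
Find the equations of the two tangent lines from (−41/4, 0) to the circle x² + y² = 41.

4x + 5y = −41 and 4x − 5y = −41

Let a tangent through (−41/4, 0) have slope m. Its distance from (0, 0) must equal √41:
[m·(41/4) − (0)]² = 41(m² + 1)
25m² − 16 = 0, so m = −4/5 or m = 4/5.
With m = −4/5: 4x + 5y = −41. With m = 4/5: 4x − 5y = −41.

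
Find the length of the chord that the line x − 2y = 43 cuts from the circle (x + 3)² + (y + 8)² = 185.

2√5

The distance from (−3, −8) to the line is 30/√5, and r² = 185.
Chord = 2√(r² − d²) = 2·√(5) = 2√5.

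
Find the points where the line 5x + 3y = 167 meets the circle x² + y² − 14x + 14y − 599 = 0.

Substitute y = (167 − 5x)/3:
34x² − 2006x + 29512 = 0  ⟹  x² − 59x + 868 = 0
x = 31 or x = 28, giving (31, 4) and (28, 9).

(28, 9) and (31, 4)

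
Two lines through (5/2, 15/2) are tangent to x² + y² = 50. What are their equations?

Write the tangent as mx − y + (15/2 − m·(5/2)) = 0 and set its distance from the centre to 5√2:
[m·(−5/2) − (−15/2)]² = 50(m² + 1)
7m² + 6m − 1 = 0, so m = 1/7 or m = −1.
Through (5/2, 15/2) these give x − 7y = −50 and x + y = 10.

x − 7y = −50 and x + y = 10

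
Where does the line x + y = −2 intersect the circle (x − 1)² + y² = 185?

From the line, y = −x − 2. Substituting:
2x² + 2x − 180 = 0  ⟹  x² + x − 90 = 0
x = 9 or x = −10, giving (9, −11) and (−10, 8).

(−10, 8) and (9, −11)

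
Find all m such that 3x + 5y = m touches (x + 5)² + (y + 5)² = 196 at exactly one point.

Tangency holds when the distance from the centre (−5, −5) to the line equals the radius 14:
|3·(−5) + 5·(−5) − m| / √34 = 14
|m − (−40)| = 14√34.

m = −40 ± 14√34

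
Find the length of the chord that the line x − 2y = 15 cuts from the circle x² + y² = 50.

Centre (0, 0), r² = 50. Perpendicular distance d from centre to line = |−15| / √5 = 15/√5.
Chord = 2√(r² − d²) = 2·√(5) = 2√5.

2√5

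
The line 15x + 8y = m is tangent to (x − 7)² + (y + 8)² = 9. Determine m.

For a tangent, require d(centre, line) = r = 3.
|15·7 + 8·(−8) − m| / √289 = 3
|m − (41)| = 3·17, so m = 92 or m = −10.

m = −10 or m = 92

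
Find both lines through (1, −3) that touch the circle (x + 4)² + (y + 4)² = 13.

2x + 3y = −7 and 3x − 2y = 9

Write the tangent as mx − y + (−3 − m·(1)) = 0 and set its distance from the centre to √13:
[m·(−5) − (−1)]² = 13(m² + 1)
6m² − 5m − 6 = 0, so m = −2/3 or m = 3/2.
With m = −2/3: 2x + 3y = −7. With m = 3/2: 3x − 2y = 9.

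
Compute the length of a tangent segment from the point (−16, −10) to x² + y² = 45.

√311

The centre is (0, 0) and r = 3√5. The square of the distance from P to the centre is 256 + 100 = 356.
Power of the point: PT² = |PO|² − r² = 311, so PT = √311.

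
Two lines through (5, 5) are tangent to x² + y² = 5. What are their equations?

Write the tangent as mx − y + (5 − m·(5)) = 0 and set its distance from the centre to √5:
(−5m − (−5))² = 5(m² + 1)
2m² − 5m + 2 = 0, so m = 2 or m = 1/2.
With m = 2: 2x − y = 5. With m = 1/2: x − 2y = −5.

2x − y = 5 and x − 2y = −5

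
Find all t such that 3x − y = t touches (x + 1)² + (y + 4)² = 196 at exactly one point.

The line touches the circle iff its distance from (−1, −4) is 14:
|3·(−1) − 1·(−4) − t| / √10 = 14
|t − (1)| = 14√10.

t = 1 ± 14√10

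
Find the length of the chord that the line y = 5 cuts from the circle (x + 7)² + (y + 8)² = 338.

The distance from (−7, −8) to the line is 13, and r² = 338.
Half the chord is √(r² − d²) = √(169), so the full chord is 26.

26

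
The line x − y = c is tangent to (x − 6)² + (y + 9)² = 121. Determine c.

Tangency holds when the distance from the centre (6, −9) to the line equals the radius 11:
|1·6 − 1·(−9) − c| / √2 = 11
|c − (15)| = 11√2.

c = 15 ± 11√2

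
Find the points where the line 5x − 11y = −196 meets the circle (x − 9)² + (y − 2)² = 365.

(−4, 16) and (7, 21)

Express y = (196 + 5x)/11 and substitute into the circle:
146x² − 438x − 4088 = 0  ⟹  x² − 3x − 28 = 0
x = 7 or x = −4, giving (7, 21) and (−4, 16).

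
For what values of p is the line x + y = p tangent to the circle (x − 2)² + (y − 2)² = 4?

The line touches the circle iff its distance from (2, 2) is 2:
|1·2 + 1·2 − p| / √2 = 2
|p − (4)| = 2√2.

p = 4 ± 2√2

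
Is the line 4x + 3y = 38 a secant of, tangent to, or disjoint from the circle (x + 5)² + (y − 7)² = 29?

disjoint

Substituting the line into the circle gives 25x² − 46x + 253 = 0.
Δ = 2116 − 25300 = −23184.
No real roots: the line does not meet the circle.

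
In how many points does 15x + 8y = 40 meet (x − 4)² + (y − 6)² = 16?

1

Substituting the line into the circle gives 289x² − 272x + 64 = 0.
Discriminant = (−272)² − 4·289·(64) = 0.
A repeated root: the line is tangent.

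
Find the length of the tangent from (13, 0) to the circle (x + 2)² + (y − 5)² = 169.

9

With centre O = (−2, 5), |OP|² = 250 and r² = 169.
Power of the point: PT² = |PO|² − r² = 81, so PT = 9.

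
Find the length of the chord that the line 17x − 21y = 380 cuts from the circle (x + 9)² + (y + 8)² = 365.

√730

Centre (−9, −8), r² = 365. Perpendicular distance d from centre to line = |−365| / √730 = 365/√730.
Chord = 2√(r² − d²) = 2·√(365/2) = √730.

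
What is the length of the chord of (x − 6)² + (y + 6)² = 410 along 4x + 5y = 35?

6√41

The distance from (6, −6) to the line is 41/√41, and r² = 410.
Half the chord is √(r² − d²) = √(369), so the full chord is 6√41.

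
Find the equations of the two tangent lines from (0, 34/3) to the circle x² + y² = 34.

A line y − (34/3) = m(x − (0)) is tangent when its distance from (0, 0) is √34:
(0m − (−34/3))² = 34(m² + 1)
9m² − 25 = 0, so m = 5/3 or m = −5/3.
With m = 5/3: 5x − 3y = −34. With m = −5/3: 5x + 3y = 34.

5x − 3y = −34 and 5x + 3y = 34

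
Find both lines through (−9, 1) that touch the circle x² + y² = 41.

A line y − (1) = m(x − (−9)) is tangent when its distance from (0, 0) is √41:
[m·(9) − (−1)]² = 41(m² + 1)
20m² + 9m − 20 = 0, so m = 4/5 or m = −5/4.
Through (−9, 1) these give 4x − 5y = −41 and 5x + 4y = −41.

4x − 5y = −41 and 5x + 4y = −41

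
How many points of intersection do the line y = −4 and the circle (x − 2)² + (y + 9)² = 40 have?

Centre (2, −9), r² = 40. Distance² from centre to line = (−5)² = 25.
Since d² < r², the line cuts the circle twice.

2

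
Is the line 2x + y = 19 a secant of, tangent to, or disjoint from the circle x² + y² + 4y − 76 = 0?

Substituting the line into the circle gives 5x² − 84x + 361 = 0.
Δ = 7056 − 7220 = −164.
No real roots: the line does not meet the circle.

disjoint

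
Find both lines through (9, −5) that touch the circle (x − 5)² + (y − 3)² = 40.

x + 3y = −6 and 3x − y = 32

A line y − (−5) = m(x − (9)) is tangent when its distance from (5, 3) is 2√10:
[m·(−4) − (8)]² = 40(m² + 1)
3m² − 8m − 3 = 0, so m = −1/3 or m = 3.
With m = −1/3: x + 3y = −6. With m = 3: 3x − y = 32.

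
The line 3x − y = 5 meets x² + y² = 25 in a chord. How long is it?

3√10

The distance from (0, 0) to the line is 5/√10, and r² = 25.
Half the chord is √(r² − d²) = √(45/2), so the full chord is 3√10.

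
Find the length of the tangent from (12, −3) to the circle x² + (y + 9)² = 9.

3√19

The centre is (0, −9) and r = 3. The square of the distance from P to the centre is 144 + 36 = 180.
By the tangent–radius right angle, tangent length = √(|PO|² − r²) = √171 = 3√19.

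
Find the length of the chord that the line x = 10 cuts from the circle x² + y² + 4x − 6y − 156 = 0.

The line gives x = 10. Substituting into the circle:
y² − 6y − 16 = 0
y = 8 or y = −2, giving (10, 8) and (10, −2).
|(10, 8) − (10, −2)| = √((0)² + (10)²) = 10.

10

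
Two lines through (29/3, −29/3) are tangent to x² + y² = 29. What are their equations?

Write the tangent as mx − y + (−29/3 − m·(29/3)) = 0 and set its distance from the centre to √29:
[m·(−29/3) − (29/3)]² = 29(m² + 1)
10m² + 29m + 10 = 0, so m = −2/5 or m = −5/2.
With m = −2/5: 2x + 5y = −29. With m = −5/2: 5x + 2y = 29.

2x + 5y = −29 and 5x + 2y = 29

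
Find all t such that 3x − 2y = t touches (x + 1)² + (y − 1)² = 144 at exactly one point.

t = −5 ± 12√13

For a tangent, require d(centre, line) = r = 12.
|3·(−1) − 2·1 − t| / √13 = 12
|t − (−5)| = 12√13.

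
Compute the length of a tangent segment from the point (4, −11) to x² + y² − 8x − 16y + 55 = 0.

4√21

The centre is (4, 8) and r = 5. The square of the distance from P to the centre is 0 + 361 = 361.
By the tangent–radius right angle, tangent length = √(|PO|² − r²) = √336 = 4√21.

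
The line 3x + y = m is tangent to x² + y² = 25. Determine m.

For a tangent, require d(centre, line) = r = 5.
|3·0 + 1·0 − m| / √10 = 5
|m| = 5√10.

m = ±5√10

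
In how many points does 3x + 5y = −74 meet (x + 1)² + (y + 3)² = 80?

Centre (−1, −3), r² = 80. Distance² from centre to line = (56)²/34 = 1568/17.
Since d² > r², the line lies outside the circle.

0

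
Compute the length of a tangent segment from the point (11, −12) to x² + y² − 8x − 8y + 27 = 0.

10√3

Centre (4, 4), r² = 5. |PO|² = (7)² + (−16)² = 305.
Power of the point: PT² = |PO|² − r² = 300, so PT = 10√3.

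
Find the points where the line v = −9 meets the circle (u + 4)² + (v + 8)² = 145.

Express v = −9 and substitute into the circle:
u² + 8u − 128 = 0
u = 8 or u = −16, giving (8, −9) and (−16, −9).

(−16, −9) and (8, −9)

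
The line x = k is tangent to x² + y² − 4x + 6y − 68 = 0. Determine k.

Tangency holds when the distance from the centre (2, −3) to the line equals the radius 9:
|1·2 + 0·(−3) − k| / √1 = 9
|k − (2)| = 9, so k = 11 or k = −7.

k = −7 or k = 11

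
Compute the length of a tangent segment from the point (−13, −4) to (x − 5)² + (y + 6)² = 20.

2√77

The centre is (5, −6) and r = 2√5. The square of the distance from P to the centre is 324 + 4 = 328.
The tangent meets the radius at right angles, so tangent² = |PO|² − r² = 328 − 20 = 308.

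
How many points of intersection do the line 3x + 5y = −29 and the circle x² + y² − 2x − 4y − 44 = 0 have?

0

Centre (1, 2), r² = 49. Distance² from centre to line = (42)²/34 = 882/17.
Since d² > r², the line lies outside the circle.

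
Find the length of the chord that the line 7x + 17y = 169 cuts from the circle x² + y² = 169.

The distance from (0, 0) to the line is 169/√338, and r² = 169.
Chord = 2√(r² − d²) = 2·√(169/2) = 13√2.

13√2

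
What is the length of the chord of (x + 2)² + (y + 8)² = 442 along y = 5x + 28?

8√26

Centre (−2, −8), r² = 442. Perpendicular distance d from centre to line = |26| / √26 = 26/√26.
Chord = 2√(r² − d²) = 2·√(416) = 8√26.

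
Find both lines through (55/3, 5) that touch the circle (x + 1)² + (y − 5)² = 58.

A line y − (5) = m(x − (55/3)) is tangent when its distance from (−1, 5) is √58:
[m·(−58/3) − (0)]² = 58(m² + 1)
49m² − 9 = 0, so m = 3/7 or m = −3/7.
With m = 3/7: 3x − 7y = 20. With m = −3/7: 3x + 7y = 90.

3x − 7y = 20 and 3x + 7y = 90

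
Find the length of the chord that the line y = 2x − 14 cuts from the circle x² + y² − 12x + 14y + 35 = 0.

6√5

Express y = 2x − 14 and substitute into the circle:
5x² − 40x + 35 = 0  ⟹  x² − 8x + 7 = 0
x = 7 or x = 1, giving (7, 0) and (1, −12).
Chord length = distance between (7, 0) and (1, −12) = √180 = 6√5.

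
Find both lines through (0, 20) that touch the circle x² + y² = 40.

Let a tangent through (0, 20) have slope m. Its distance from (0, 0) must equal 2√10:
[m·(0) − (−20)]² = 40(m² + 1)
m² − 9 = 0, so m = −3 or m = 3.
With m = −3: 3x + y = 20. With m = 3: 3x − y = −20.

3x + y = 20 and 3x − y = −20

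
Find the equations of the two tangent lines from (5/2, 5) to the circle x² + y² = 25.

y = 5 and 4x + 3y = 25

Let a tangent through (5/2, 5) have slope m. Its distance from (0, 0) must equal 5:
[m·(−5/2) − (−5)]² = 25(m² + 1)
3m² + 4m = 0, so m = 0 or m = −4/3.
With m = 0: y = 5. With m = −4/3: 4x + 3y = 25.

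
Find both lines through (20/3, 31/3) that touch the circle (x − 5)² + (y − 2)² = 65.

x − 8y = −76 and 4x + 7y = 99

Write the tangent as mx − y + (31/3 − m·(20/3)) = 0 and set its distance from the centre to √65:
[m·(−5/3) − (−25/3)]² = 65(m² + 1)
56m² + 25m − 4 = 0, so m = 1/8 or m = −4/7.
With m = 1/8: x − 8y = −76. With m = −4/7: 4x + 7y = 99.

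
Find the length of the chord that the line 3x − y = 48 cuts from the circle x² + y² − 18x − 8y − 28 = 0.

5√10

Express y = 3x − 48 and substitute into the circle:
10x² − 330x + 2660 = 0  ⟹  x² − 33x + 266 = 0
x = 19 or x = 14, giving (19, 9) and (14, −6).
Chord length = distance between (19, 9) and (14, −6) = √250 = 5√10.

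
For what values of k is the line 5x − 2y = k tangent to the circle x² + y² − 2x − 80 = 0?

k = 5 ± 9√29

Tangency holds when the distance from the centre (1, 0) to the line equals the radius 9:
|5·1 − 2·0 − k| / √29 = 9
|k − (5)| = 9√29.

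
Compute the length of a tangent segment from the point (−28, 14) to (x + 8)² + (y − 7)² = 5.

Centre (−8, 7), r² = 5. |PO|² = (−20)² + (7)² = 449.
By the tangent–radius right angle, tangent length = √(|PO|² − r²) = √444 = 2√111.

2√111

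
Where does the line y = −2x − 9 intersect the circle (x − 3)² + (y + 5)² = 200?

(−7, 5) and (5, −19)

From the line, y = −2x − 9. Substituting:
5x² + 10x − 175 = 0  ⟹  x² + 2x − 35 = 0
x = 5 or x = −7, giving (5, −19) and (−7, 5).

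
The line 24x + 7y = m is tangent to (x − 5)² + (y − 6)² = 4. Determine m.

m = 112 or m = 212

Tangency holds when the distance from the centre (5, 6) to the line equals the radius 2:
|24·5 + 7·6 − m| / √625 = 2
|m − (162)| = 2·25, so m = 212 or m = 112.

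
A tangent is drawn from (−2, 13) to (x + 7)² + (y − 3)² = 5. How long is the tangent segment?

2√30

The centre is (−7, 3) and r = √5. The square of the distance from P to the centre is 25 + 100 = 125.
Power of the point: PT² = |PO|² − r² = 120, so PT = 2√30.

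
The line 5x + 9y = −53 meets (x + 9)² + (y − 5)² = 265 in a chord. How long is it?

Centre (−9, 5), r² = 265. Perpendicular distance d from centre to line = |53| / √106 = 53/√106.
Half the chord is √(r² − d²) = √(477/2), so the full chord is 3√106.

3√106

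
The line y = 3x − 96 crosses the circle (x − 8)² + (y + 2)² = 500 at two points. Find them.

From the line, y = 3x − 96. Substituting:
10x² − 580x + 8400 = 0  ⟹  x² − 58x + 840 = 0
x = 30 or x = 28, giving (30, −6) and (28, −12).

(28, −12) and (30, −6)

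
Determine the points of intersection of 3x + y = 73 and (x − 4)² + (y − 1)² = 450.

From the line, y = −3x + 73. Substituting:
10x² − 440x + 4750 = 0  ⟹  x² − 44x + 475 = 0
x = 25 or x = 19, giving (25, −2) and (19, 16).

(19, 16) and (25, −2)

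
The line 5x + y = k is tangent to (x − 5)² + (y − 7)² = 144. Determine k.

Tangency holds when the distance from the centre (5, 7) to the line equals the radius 12:
|5·5 + 1·7 − k| / √26 = 12
|k − (32)| = 12√26.

k = 32 ± 12√26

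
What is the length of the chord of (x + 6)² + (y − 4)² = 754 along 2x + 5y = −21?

10√29

The distance from (−6, 4) to the line is 29/√29, and r² = 754.
Chord = 2√(r² − d²) = 2·√(725) = 10√29.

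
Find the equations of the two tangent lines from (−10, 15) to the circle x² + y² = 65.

8x + y = −65 and 4x + 7y = 65

A line y − (15) = m(x − (−10)) is tangent when its distance from (0, 0) is √65:
(10m − (−15))² = 65(m² + 1)
7m² + 60m + 32 = 0, so m = −8 or m = −4/7.
With m = −8: 8x + y = −65. With m = −4/7: 4x + 7y = 65.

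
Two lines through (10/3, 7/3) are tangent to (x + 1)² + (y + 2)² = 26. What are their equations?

x + 5y = 15 and 5x + y = 19

Let a tangent through (10/3, 7/3) have slope m. Its distance from (−1, −2) must equal √26:
[m·(−13/3) − (−13/3)]² = 26(m² + 1)
5m² + 26m + 5 = 0, so m = −1/5 or m = −5.
Through (10/3, 7/3) these give x + 5y = 15 and 5x + y = 19.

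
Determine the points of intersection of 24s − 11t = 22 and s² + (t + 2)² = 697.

(−11, −26) and (11, 22)

Substitute t = (−22 + 24s)/11:
697s² − 84337 = 0  ⟹  s² − 121 = 0
s = 11 or s = −11, giving (11, 22) and (−11, −26).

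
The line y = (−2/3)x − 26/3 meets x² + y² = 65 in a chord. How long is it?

2√13

Centre (0, 0), r² = 65. Perpendicular distance d from centre to line = |26| / √13 = 26/√13.
Half the chord is √(r² − d²) = √(13), so the full chord is 2√13.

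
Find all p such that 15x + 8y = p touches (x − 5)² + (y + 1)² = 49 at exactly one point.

The line touches the circle iff its distance from (5, −1) is 7:
|15·5 + 8·(−1) − p| / √289 = 7
|p − (67)| = 7·17, so p = 186 or p = −52.

p = −52 or p = 186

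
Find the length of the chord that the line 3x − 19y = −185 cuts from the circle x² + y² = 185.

The distance from (0, 0) to the line is 185/√370, and r² = 185.
Half the chord is √(r² − d²) = √(185/2), so the full chord is √370.

√370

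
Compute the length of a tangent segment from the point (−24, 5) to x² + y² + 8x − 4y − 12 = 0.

√377

With centre O = (−4, 2), |OP|² = 409 and r² = 32.
The tangent meets the radius at right angles, so tangent² = |PO|² − r² = 409 − 32 = 377.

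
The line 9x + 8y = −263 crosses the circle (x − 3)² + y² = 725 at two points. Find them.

(−23, −7) and (−7, −25)

Express y = (−263 − 9x)/8 and substitute into the circle:
145x² + 4350x + 23345 = 0  ⟹  x² + 30x + 161 = 0
x = −7 or x = −23, giving (−7, −25) and (−23, −7).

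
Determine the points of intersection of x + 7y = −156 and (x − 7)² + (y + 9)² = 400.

(−9, −21) and (19, −25)

Substitute y = (−156 − x)/7:
50x² − 500x − 8550 = 0  ⟹  x² − 10x − 171 = 0
x = 19 or x = −9, giving (19, −25) and (−9, −21).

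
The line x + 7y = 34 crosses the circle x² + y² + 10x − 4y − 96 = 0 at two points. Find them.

Substitute y = (34 − x)/7:
50x² + 450x − 4500 = 0  ⟹  x² + 9x − 90 = 0
x = 6 or x = −15, giving (6, 4) and (−15, 7).

(−15, 7) and (6, 4)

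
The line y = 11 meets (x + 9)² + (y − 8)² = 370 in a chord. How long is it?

From the line, y = 11. Substituting:
x² + 18x − 280 = 0
x = 10 or x = −28, giving (10, 11) and (−28, 11).
Chord length = distance between (10, 11) and (−28, 11) = √1444 = 38.

38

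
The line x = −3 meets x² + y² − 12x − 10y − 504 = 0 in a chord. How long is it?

44

The line gives x = −3. Substituting into the circle:
y² − 10y − 459 = 0
y = 27 or y = −17, giving (−3, 27) and (−3, −17).
Chord length = distance between (−3, 27) and (−3, −17) = √1936 = 44.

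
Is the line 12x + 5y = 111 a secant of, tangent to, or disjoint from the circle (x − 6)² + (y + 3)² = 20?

Centre (6, −3), r² = 20. Distance² from centre to line = (−54)²/169 = 2916/169.
Since d² < r², the line cuts the circle twice.

secant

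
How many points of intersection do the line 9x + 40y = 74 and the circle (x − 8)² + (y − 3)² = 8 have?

0

d² = (9·8 + 40·3 − (74))²/1681 = 13924/1681; r² = 8.
Since d² > r², the line lies outside the circle.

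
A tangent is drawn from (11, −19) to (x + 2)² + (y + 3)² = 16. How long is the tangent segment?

√409

With centre O = (−2, −3), |OP|² = 425 and r² = 16.
By the tangent–radius right angle, tangent length = √(|PO|² − r²) = √409.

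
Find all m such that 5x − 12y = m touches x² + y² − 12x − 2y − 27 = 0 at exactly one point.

For a tangent, require d(centre, line) = r = 8.
|5·6 − 12·1 − m| / √169 = 8
|m − (18)| = 8·13, so m = 122 or m = −86.

m = −86 or m = 122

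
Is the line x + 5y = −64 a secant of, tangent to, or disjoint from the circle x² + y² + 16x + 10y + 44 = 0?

secant

Substituting the line into the circle gives 26x² + 478x + 1996 = 0.
Discriminant = (478)² − 4·26·(1996) = 20900 > 0.
Two real roots: the line is a secant.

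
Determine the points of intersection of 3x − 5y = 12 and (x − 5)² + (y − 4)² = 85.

(−1, −3) and (14, 6)

Substitute y = (−12 + 3x)/5:
34x² − 442x − 476 = 0  ⟹  x² − 13x − 14 = 0
x = 14 or x = −1, giving (14, 6) and (−1, −3).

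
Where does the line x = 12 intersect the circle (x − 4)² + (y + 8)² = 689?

The line gives x = 12. Substituting into the circle:
y² + 16y − 561 = 0
y = 17 or y = −33, giving (12, 17) and (12, −33).

(12, −33) and (12, 17)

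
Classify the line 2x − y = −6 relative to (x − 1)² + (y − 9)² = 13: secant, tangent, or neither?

d² = (2·1 − 1·9 − (−6))²/5 = 1/5; r² = 13.
Since d² < r², the line cuts the circle twice.

secant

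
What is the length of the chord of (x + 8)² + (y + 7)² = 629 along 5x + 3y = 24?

7√34

Substitute y = (24 − 5x)/3:
34x² − 306x − 3060 = 0  ⟹  x² − 9x − 90 = 0
x = 15 or x = −6, giving (15, −17) and (−6, 18).
Chord length = distance between (15, −17) and (−6, 18) = √1666 = 7√34.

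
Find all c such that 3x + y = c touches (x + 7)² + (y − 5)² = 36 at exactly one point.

The line touches the circle iff its distance from (−7, 5) is 6:
|3·(−7) + 1·5 − c| / √10 = 6
|c − (−16)| = 6√10.

c = −16 ± 6√10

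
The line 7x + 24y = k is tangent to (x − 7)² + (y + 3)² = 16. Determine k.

k = −123 or k = 77

For a tangent, require d(centre, line) = r = 4.
|7·7 + 24·(−3) − k| / √625 = 4
|k − (−23)| = 4·25, so k = 77 or k = −123.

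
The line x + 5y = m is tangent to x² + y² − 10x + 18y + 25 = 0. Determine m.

For a tangent, require d(centre, line) = r = 9.
|1·5 + 5·(−9) − m| / √26 = 9
|m − (−40)| = 9√26.

m = −40 ± 9√26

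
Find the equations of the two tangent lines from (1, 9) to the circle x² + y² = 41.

Write the tangent as mx − y + (9 − m·(1)) = 0 and set its distance from the centre to √41:
(−1m − (−9))² = 41(m² + 1)
20m² + 9m − 20 = 0, so m = −5/4 or m = 4/5.
Through (1, 9) these give 5x + 4y = 41 and 4x − 5y = −41.

5x + 4y = 41 and 4x − 5y = −41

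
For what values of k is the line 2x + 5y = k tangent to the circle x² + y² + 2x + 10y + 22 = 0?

The line touches the circle iff its distance from (−1, −5) is 2:
|2·(−1) + 5·(−5) − k| / √29 = 2
|k − (−27)| = 2√29.

k = −27 ± 2√29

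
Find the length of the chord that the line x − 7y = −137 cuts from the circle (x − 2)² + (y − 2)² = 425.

15√2

From the line, y = (137 + x)/7. Substituting:
50x² + 50x − 5500 = 0  ⟹  x² + x − 110 = 0
x = 10 or x = −11, giving (10, 21) and (−11, 18).
Chord length = distance between (10, 21) and (−11, 18) = √450 = 15√2.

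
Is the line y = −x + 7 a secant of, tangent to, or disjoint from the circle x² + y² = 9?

disjoint

Substituting the line into the circle gives 2x² − 14x + 40 = 0.
Discriminant = (−14)² − 4·2·(40) = −124 < 0.
No real roots: the line does not meet the circle.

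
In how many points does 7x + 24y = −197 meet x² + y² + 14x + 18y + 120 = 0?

Substituting the line into the circle gives 625x² + 7798x + 22825 = 0.
Δ = 60808804 − 57062500 = 3746304.
Two real roots: the line is a secant.

2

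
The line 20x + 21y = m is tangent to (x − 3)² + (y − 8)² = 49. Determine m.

m = 25 or m = 431

The line touches the circle iff its distance from (3, 8) is 7:
|20·3 + 21·8 − m| / √841 = 7
|m − (228)| = 7·29, so m = 431 or m = 25.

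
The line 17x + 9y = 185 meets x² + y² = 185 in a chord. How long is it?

√370

Substitute y = (185 − 17x)/9:
370x² − 6290x + 19240 = 0  ⟹  x² − 17x + 52 = 0
x = 13 or x = 4, giving (13, −4) and (4, 13).
Chord length = distance between (13, −4) and (4, 13) = √370 = √370.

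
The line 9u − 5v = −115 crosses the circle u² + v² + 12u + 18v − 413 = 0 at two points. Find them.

Substitute v = (115 + 9u)/5:
106u² + 3180u + 13250 = 0  ⟹  u² + 30u + 125 = 0
u = −5 or u = −25, giving (−5, 14) and (−25, −22).

(−25, −22) and (−5, 14)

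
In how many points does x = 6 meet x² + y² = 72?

Substituting the line into the circle gives y² − 36 = 0.
Discriminant = (0)² − 4·1·(−36) = 144 > 0.
Two real roots: the line is a secant.

2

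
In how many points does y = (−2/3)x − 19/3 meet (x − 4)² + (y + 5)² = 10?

Substituting the line into the circle gives 13x² − 56x + 70 = 0.
Discriminant = (−56)² − 4·13·(70) = −504 < 0.
No real roots: the line does not meet the circle.

0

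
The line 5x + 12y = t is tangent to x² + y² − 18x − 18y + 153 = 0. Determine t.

t = 114 or t = 192

For a tangent, require d(centre, line) = r = 3.
|5·9 + 12·9 − t| / √169 = 3
|t − (153)| = 3·13, so t = 192 or t = 114.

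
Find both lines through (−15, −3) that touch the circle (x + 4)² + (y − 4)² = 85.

A line y − (−3) = m(x − (−15)) is tangent when its distance from (−4, 4) is √85:
(11m − (7))² = 85(m² + 1)
18m² − 77m − 18 = 0, so m = −2/9 or m = 9/2.
Through (−15, −3) these give 2x + 9y = −57 and 9x − 2y = −129.

2x + 9y = −57 and 9x − 2y = −129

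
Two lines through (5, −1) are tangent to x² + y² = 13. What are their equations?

A line y − (−1) = m(x − (5)) is tangent when its distance from (0, 0) is √13:
[m·(−5) − (1)]² = 13(m² + 1)
6m² + 5m − 6 = 0, so m = −3/2 or m = 2/3.
With m = −3/2: 3x + 2y = 13. With m = 2/3: 2x − 3y = 13.

3x + 2y = 13 and 2x − 3y = 13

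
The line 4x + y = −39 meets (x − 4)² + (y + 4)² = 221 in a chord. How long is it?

Centre (4, −4), r² = 221. Perpendicular distance d from centre to line = |51| / √17 = 51/√17.
Half the chord is √(r² − d²) = √(68), so the full chord is 4√17.

4√17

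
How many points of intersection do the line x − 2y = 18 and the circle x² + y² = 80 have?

2

d² = (1·0 − 2·0 − (18))²/5 = 324/5; r² = 80.
Since d² < r², the line cuts the circle twice.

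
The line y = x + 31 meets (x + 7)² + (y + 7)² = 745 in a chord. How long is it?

Express y = x + 31 and substitute into the circle:
2x² + 90x + 748 = 0  ⟹  x² + 45x + 374 = 0
x = −11 or x = −34, giving (−11, 20) and (−34, −3).
Chord length = distance between (−11, 20) and (−34, −3) = √1058 = 23√2.

23√2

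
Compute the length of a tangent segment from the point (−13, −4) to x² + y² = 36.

The centre is (0, 0) and r = 6. The square of the distance from P to the centre is 169 + 16 = 185.
Power of the point: PT² = |PO|² − r² = 149, so PT = √149.

√149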